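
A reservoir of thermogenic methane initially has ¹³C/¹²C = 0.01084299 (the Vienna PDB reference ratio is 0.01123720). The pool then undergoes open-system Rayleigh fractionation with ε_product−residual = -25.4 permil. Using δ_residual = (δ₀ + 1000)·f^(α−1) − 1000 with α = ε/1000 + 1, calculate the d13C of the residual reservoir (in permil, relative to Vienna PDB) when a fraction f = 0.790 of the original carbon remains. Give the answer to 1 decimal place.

-29.3 permil

δ₀ = (0.01084299/0.01123720 − 1)×1000 = (0.964919 − 1)×1000 = -35.081 permil
α − 1 = ε/1000 = -0.0254
f^(α−1) = 0.790^(-0.0254) = 1.006005
δ_res = (-35.081 + 1000) × 1.006005 − 1000 = 970.714 − 1000 = -29.29 permil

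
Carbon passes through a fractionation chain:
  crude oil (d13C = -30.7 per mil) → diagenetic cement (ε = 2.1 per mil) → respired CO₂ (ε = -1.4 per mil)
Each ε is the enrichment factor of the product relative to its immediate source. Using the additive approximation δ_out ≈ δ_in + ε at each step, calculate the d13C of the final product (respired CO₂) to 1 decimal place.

step 1: δ ≈ -30.7 + (2.1) = -28.6 per mil
step 2: δ ≈ -28.6 + (-1.4) = -30.0 per mil

-30.0 per mil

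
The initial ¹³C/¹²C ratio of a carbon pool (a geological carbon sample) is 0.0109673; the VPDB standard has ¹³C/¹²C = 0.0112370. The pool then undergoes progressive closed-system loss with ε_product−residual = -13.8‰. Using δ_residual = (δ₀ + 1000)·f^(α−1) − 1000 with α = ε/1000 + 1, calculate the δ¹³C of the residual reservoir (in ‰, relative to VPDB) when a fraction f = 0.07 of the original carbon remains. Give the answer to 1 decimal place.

δ₀ = (0.0109673/0.0112370 − 1)×1000 = (0.975999 − 1)×1000 = -24.001‰
α − 1 = ε/1000 = -0.0138
f^(α−1) = 0.07^(-0.0138) = 1.037379
δ_res = (-24.001 + 1000) × 1.037379 − 1000 = 1012.481 − 1000 = 12.48‰

12.5‰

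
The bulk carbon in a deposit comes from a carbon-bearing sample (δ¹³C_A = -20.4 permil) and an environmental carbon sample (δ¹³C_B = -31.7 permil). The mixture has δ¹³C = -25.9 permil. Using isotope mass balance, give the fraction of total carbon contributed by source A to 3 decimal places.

δ_mix = f_A·δ_A + (1 − f_A)·δ_B  ⇒  f_A = (δ_mix − δ_B)/(δ_A − δ_B)
f_A = (-25.9 − (-31.7)) / (-20.4 − (-31.7))
f_A = 5.8 / 11.3 = 0.5133

0.513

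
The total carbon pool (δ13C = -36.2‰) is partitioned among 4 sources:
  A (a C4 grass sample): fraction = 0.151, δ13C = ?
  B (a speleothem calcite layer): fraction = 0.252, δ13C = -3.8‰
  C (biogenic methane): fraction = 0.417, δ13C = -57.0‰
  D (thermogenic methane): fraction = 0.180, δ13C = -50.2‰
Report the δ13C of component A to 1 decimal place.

-16.1‰

Isotope mass balance: δ_bulk = Σ fᵢ·δᵢ.
-36.2 = 0.151×δ_A + 0.252×(-3.8) + 0.417×(-57.0) + 0.180×(-50.2)
0.151·δ_A = -36.2 − (-33.763) = -2.437
δ_A = -2.437 / 0.151 = -16.14‰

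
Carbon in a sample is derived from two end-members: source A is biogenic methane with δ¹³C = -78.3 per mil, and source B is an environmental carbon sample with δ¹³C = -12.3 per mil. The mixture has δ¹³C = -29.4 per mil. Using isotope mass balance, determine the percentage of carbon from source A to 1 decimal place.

δ_mix = f_A·δ_A + (1 − f_A)·δ_B  ⇒  f_A = (δ_mix − δ_B)/(δ_A − δ_B)
f_A = (-29.4 − (-12.3)) / (-78.3 − (-12.3))
f_A = -17.1 / -66.0 = 0.2591

25.9%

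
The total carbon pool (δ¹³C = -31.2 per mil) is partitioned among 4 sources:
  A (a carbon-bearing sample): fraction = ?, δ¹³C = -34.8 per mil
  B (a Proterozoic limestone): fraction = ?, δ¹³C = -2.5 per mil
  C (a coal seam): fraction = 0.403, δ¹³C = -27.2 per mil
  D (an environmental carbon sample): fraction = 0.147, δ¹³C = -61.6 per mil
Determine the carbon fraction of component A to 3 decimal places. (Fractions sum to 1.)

Let f_A and f_B be the unknown fractions; fractions sum to 1 so f_A + f_B = 0.450.
Mass balance: Σ fᵢ·δᵢ = δ_bulk ⇒ f_A·(-34.8) + f_B·(-2.5) = -31.2 − (-20.017) = -11.183
Substitute f_B = 0.450 − f_A:
f_A·(-34.8 − -2.5) = -11.183 − 0.450×(-2.5) = -10.058
f_A = -10.058 / -32.3 = 0.3114

0.311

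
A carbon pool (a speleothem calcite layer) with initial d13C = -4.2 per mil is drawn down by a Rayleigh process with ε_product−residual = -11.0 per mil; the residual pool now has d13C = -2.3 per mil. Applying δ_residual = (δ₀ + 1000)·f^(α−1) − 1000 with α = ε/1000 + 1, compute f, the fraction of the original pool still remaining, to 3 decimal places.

α − 1 = ε/1000 = -0.0110
(δ_res + 1000)/(δ₀ + 1000) = (-2.3 + 1000)/(-4.2 + 1000) = 997.7/995.8 = 1.001908
f = 1.001908^(1/-0.0110) = exp(ln(1.001908)/-0.0110) = exp(0.00191/-0.0110)
f = exp(-0.1733) = 0.8409

0.841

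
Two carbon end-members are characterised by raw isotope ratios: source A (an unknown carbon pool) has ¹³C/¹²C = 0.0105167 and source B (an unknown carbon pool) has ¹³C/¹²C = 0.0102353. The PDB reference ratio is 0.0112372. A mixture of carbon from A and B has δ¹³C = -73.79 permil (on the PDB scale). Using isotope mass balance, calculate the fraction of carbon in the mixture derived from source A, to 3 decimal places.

0.614

δ_A = (0.0105167/0.0112372 − 1)×1000 = (0.935883 − 1)×1000 = -64.117 permil
δ_B = (0.0102353/0.0112372 − 1)×1000 = (0.910841 − 1)×1000 = -89.159 permil
f_A = (δ_mix − δ_B)/(δ_A − δ_B) = (-73.79 − (-89.159))/(-64.117 − (-89.159))
f_A = 15.369 / 25.042 = 0.6137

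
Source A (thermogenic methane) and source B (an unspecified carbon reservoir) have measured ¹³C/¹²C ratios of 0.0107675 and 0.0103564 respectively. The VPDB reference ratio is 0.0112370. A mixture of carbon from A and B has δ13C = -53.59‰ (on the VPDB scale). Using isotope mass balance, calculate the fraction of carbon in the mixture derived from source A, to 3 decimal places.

0.677

δ_A = (0.0107675/0.0112370 − 1)×1000 = (0.958218 − 1)×1000 = -41.782‰
δ_B = (0.0103564/0.0112370 − 1)×1000 = (0.921634 − 1)×1000 = -78.366‰
f_A = (δ_mix − δ_B)/(δ_A − δ_B) = (-53.59 − (-78.366))/(-41.782 − (-78.366))
f_A = 24.776 / 36.584 = 0.6772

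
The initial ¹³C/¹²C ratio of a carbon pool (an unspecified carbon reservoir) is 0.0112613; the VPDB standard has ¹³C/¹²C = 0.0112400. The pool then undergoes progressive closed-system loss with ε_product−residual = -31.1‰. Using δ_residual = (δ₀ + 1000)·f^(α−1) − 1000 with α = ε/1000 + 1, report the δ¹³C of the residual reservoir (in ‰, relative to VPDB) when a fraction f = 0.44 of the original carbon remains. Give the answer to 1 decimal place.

27.8‰

δ₀ = (0.0112613/0.0112400 − 1)×1000 = (1.001895 − 1)×1000 = 1.895‰
α − 1 = ε/1000 = -0.0311
f^(α−1) = 0.44^(-0.0311) = 1.025861
δ_res = (1.895 + 1000) × 1.025861 − 1000 = 1027.805 − 1000 = 27.81‰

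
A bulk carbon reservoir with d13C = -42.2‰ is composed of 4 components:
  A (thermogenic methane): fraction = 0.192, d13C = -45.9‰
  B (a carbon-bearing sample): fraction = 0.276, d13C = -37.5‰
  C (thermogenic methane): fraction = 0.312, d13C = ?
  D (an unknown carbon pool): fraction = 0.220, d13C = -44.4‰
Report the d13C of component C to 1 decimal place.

Isotope mass balance: δ_bulk = Σ fᵢ·δᵢ.
-42.2 = 0.192×(-45.9) + 0.276×(-37.5) + 0.312×δ_C + 0.220×(-44.4)
0.312·δ_C = -42.2 − (-28.931) = -13.269
δ_C = -13.269 / 0.312 = -42.53‰

-42.5‰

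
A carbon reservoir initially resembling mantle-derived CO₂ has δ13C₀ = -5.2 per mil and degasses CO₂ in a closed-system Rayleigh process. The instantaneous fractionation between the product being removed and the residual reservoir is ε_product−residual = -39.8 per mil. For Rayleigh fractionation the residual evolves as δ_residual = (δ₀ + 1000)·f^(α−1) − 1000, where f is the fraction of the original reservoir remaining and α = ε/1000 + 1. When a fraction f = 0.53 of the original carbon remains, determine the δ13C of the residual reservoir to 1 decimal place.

Rayleigh residual: δ_res = (δ₀ + 1000)·f^(α−1) − 1000
α = ε/1000 + 1 = 0.96020, so α − 1 = -0.03980
f^(α−1) = 0.53^(-0.03980) = 1.025590
δ_res = (-5.2 + 1000) × 1.025590 − 1000 = 1020.257 − 1000 = 20.26 per mil

20.3 per mil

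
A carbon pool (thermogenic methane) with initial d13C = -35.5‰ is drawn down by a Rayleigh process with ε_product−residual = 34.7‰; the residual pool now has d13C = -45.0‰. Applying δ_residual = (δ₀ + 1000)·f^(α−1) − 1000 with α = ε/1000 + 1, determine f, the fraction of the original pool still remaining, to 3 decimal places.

0.752

α − 1 = ε/1000 = 0.0347
(δ_res + 1000)/(δ₀ + 1000) = (-45.0 + 1000)/(-35.5 + 1000) = 955.0/964.5 = 0.990150
f = 0.990150^(1/0.0347) = exp(ln(0.990150)/0.0347) = exp(-0.00990/0.0347)
f = exp(-0.2853) = 0.7518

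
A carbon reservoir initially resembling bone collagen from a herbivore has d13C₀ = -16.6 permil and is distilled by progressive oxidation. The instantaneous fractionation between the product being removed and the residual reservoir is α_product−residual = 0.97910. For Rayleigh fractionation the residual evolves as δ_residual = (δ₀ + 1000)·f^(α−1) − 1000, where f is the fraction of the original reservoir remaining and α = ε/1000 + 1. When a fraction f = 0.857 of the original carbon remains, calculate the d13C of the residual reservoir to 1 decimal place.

Rayleigh residual: δ_res = (δ₀ + 1000)·f^(α−1) − 1000
α − 1 = -0.02090
f^(α−1) = 0.857^(-0.02090) = 1.003230
δ_res = (-16.6 + 1000) × 1.003230 − 1000 = 986.577 − 1000 = -13.42 permil

-13.4 permil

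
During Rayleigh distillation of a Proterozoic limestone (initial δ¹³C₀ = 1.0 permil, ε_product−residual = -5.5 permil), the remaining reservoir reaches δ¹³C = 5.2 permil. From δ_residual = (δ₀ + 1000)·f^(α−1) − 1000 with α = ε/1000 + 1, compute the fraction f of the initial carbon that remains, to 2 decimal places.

0.47

α − 1 = ε/1000 = -0.0055
(δ_res + 1000)/(δ₀ + 1000) = (5.2 + 1000)/(1.0 + 1000) = 1005.2/1001.0 = 1.004196
f = 1.004196^(1/-0.0055) = exp(ln(1.004196)/-0.0055) = exp(0.00419/-0.0055)
f = exp(-0.7613) = 0.4671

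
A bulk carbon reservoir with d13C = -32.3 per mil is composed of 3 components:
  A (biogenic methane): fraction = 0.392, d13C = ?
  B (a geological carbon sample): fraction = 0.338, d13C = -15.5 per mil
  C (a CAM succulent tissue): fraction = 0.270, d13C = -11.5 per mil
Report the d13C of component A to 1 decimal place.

Isotope mass balance: δ_bulk = Σ fᵢ·δᵢ.
-32.3 = 0.392×δ_A + 0.338×(-15.5) + 0.270×(-11.5)
0.392·δ_A = -32.3 − (-8.344) = -23.956
δ_A = -23.956 / 0.392 = -61.11 per mil

-61.1 per mil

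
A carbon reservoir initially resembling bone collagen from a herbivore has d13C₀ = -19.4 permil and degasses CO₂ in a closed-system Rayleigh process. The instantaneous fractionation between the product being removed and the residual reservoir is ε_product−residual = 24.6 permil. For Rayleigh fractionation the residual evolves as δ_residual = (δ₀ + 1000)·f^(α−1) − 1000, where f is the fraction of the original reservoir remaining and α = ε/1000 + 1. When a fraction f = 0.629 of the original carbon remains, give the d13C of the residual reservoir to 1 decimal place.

Rayleigh residual: δ_res = (δ₀ + 1000)·f^(α−1) − 1000
α = ε/1000 + 1 = 1.02460, so α − 1 = 0.02460
f^(α−1) = 0.629^(0.02460) = 0.988660
δ_res = (-19.4 + 1000) × 0.988660 − 1000 = 969.480 − 1000 = -30.52 permil

-30.5 permil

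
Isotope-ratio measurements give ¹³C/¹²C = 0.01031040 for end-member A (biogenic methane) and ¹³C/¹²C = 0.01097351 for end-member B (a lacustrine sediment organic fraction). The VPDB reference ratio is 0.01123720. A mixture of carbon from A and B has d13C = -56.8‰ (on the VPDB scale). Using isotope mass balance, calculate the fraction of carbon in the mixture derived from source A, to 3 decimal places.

0.565

δ_A = (0.01031040/0.01123720 − 1)×1000 = (0.917524 − 1)×1000 = -82.476‰
δ_B = (0.01097351/0.01123720 − 1)×1000 = (0.976534 − 1)×1000 = -23.466‰
f_A = (δ_mix − δ_B)/(δ_A − δ_B) = (-56.8 − (-23.466))/(-82.476 − (-23.466))
f_A = -33.334 / -59.010 = 0.5649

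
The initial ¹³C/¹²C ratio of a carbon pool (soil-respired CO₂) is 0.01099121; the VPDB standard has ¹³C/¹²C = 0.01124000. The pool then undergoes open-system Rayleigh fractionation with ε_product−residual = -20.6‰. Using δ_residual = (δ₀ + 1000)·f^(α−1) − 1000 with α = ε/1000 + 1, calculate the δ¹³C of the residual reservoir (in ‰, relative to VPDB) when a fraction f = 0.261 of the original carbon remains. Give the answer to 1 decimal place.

5.3‰

δ₀ = (0.01099121/0.01124000 − 1)×1000 = (0.977866 − 1)×1000 = -22.134‰
α − 1 = ε/1000 = -0.0206
f^(α−1) = 0.261^(-0.0206) = 1.028057
δ_res = (-22.134 + 1000) × 1.028057 − 1000 = 1005.302 − 1000 = 5.30‰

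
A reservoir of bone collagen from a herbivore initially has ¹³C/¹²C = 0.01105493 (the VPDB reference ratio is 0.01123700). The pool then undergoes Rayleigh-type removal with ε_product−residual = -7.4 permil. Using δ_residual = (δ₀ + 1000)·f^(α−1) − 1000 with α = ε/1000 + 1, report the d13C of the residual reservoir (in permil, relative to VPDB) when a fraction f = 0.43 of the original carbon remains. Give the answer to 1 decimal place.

δ₀ = (0.01105493/0.01123700 − 1)×1000 = (0.983797 − 1)×1000 = -16.203 permil
α − 1 = ε/1000 = -0.0074
f^(α−1) = 0.43^(-0.0074) = 1.006265
δ_res = (-16.203 + 1000) × 1.006265 − 1000 = 989.961 − 1000 = -10.04 permil

-10.0 permil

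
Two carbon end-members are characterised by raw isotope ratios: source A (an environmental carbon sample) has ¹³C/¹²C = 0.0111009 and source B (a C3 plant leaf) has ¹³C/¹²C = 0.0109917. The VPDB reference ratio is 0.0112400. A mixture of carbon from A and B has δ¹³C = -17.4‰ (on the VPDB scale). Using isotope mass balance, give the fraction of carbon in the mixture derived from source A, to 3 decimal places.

δ_A = (0.0111009/0.0112400 − 1)×1000 = (0.987625 − 1)×1000 = -12.375‰
δ_B = (0.0109917/0.0112400 − 1)×1000 = (0.977909 − 1)×1000 = -22.091‰
f_A = (δ_mix − δ_B)/(δ_A − δ_B) = (-17.4 − (-22.091))/(-12.375 − (-22.091))
f_A = 4.691 / 9.715 = 0.4828

0.483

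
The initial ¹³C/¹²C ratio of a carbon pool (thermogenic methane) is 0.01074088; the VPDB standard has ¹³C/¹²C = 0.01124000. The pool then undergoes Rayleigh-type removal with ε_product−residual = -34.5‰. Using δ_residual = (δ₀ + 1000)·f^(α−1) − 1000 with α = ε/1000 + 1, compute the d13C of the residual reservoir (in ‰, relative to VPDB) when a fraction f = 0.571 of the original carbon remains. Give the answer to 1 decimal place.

-25.8‰

δ₀ = (0.01074088/0.01124000 − 1)×1000 = (0.955594 − 1)×1000 = -44.406‰
α − 1 = ε/1000 = -0.0345
f^(α−1) = 0.571^(-0.0345) = 1.019521
δ_res = (-44.406 + 1000) × 1.019521 − 1000 = 974.248 − 1000 = -25.75‰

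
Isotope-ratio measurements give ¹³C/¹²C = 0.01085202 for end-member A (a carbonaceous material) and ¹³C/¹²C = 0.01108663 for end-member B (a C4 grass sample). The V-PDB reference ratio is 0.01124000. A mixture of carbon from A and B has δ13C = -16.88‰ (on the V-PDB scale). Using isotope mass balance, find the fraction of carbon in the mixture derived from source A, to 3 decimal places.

0.155

δ_A = (0.01085202/0.01124000 − 1)×1000 = (0.965482 − 1)×1000 = -34.518‰
δ_B = (0.01108663/0.01124000 − 1)×1000 = (0.986355 − 1)×1000 = -13.645‰
f_A = (δ_mix − δ_B)/(δ_A − δ_B) = (-16.88 − (-13.645))/(-34.518 − (-13.645))
f_A = -3.235 / -20.873 = 0.1550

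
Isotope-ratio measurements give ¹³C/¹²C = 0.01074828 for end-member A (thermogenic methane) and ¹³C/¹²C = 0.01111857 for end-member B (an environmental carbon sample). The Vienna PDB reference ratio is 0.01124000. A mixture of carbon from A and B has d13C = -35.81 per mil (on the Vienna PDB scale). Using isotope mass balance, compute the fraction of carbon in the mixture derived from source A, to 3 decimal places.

δ_A = (0.01074828/0.01124000 − 1)×1000 = (0.956253 − 1)×1000 = -43.747 per mil
δ_B = (0.01111857/0.01124000 − 1)×1000 = (0.989197 − 1)×1000 = -10.803 per mil
f_A = (δ_mix − δ_B)/(δ_A − δ_B) = (-35.81 − (-10.803))/(-43.747 − (-10.803))
f_A = -25.007 / -32.944 = 0.7591

0.759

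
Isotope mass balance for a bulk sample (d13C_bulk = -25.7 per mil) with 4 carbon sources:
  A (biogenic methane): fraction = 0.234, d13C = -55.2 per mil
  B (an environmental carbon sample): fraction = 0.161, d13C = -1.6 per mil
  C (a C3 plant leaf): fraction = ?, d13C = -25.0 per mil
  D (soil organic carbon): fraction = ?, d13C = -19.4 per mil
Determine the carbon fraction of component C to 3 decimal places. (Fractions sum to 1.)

0.141

Let f_C and f_D be the unknown fractions; fractions sum to 1 so f_C + f_D = 0.605.
Mass balance: Σ fᵢ·δᵢ = δ_bulk ⇒ f_C·(-25.0) + f_D·(-19.4) = -25.7 − (-13.174) = -12.526
Substitute f_D = 0.605 − f_C:
f_C·(-25.0 − -19.4) = -12.526 − 0.605×(-19.4) = -0.789
f_C = -0.789 / -5.6 = 0.1408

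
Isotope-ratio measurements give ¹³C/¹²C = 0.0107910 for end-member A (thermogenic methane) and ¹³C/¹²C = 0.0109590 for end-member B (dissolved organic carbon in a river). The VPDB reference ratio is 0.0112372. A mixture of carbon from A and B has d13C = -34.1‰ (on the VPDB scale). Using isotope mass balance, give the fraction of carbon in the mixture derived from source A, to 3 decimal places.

0.625

δ_A = (0.0107910/0.0112372 − 1)×1000 = (0.960293 − 1)×1000 = -39.707‰
δ_B = (0.0109590/0.0112372 − 1)×1000 = (0.975243 − 1)×1000 = -24.757‰
f_A = (δ_mix − δ_B)/(δ_A − δ_B) = (-34.1 − (-24.757))/(-39.707 − (-24.757))
f_A = -9.343 / -14.950 = 0.6249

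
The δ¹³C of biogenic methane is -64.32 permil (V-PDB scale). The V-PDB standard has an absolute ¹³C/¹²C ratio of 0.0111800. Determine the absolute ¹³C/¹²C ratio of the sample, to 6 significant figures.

0.0104609

R_sample = R_standard × (δ¹³C/1000 + 1)
R_sample = 0.0111800 × (-64.32/1000 + 1) = 0.0111800 × 0.935680
R_sample = 0.0104609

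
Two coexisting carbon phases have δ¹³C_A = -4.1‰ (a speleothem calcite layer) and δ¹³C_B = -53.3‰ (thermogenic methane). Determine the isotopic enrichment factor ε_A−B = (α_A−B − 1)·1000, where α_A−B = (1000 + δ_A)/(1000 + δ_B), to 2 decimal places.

51.97‰

α_A−B = (1000 + -4.1) / (1000 + -53.3) = 995.9 / 946.7 = 1.051970
ε_A−B = (1.051970 − 1) × 1000 = 51.970‰
(The approximation ε ≈ δ_A − δ_B would give 49.2‰.)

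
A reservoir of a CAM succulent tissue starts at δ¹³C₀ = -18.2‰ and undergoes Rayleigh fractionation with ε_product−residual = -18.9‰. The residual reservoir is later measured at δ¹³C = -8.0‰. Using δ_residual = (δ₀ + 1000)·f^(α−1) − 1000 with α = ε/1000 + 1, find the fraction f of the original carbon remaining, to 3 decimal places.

α − 1 = ε/1000 = -0.0189
(δ_res + 1000)/(δ₀ + 1000) = (-8.0 + 1000)/(-18.2 + 1000) = 992.0/981.8 = 1.010389
f = 1.010389^(1/-0.0189) = exp(ln(1.010389)/-0.0189) = exp(0.01034/-0.0189)
f = exp(-0.5469) = 0.5788

0.579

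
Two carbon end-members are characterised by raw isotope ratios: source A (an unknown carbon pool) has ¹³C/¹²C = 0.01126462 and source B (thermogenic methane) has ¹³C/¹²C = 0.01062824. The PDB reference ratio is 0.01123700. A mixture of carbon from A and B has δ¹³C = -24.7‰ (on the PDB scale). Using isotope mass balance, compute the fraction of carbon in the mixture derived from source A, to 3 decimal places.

δ_A = (0.01126462/0.01123700 − 1)×1000 = (1.002458 − 1)×1000 = 2.458‰
δ_B = (0.01062824/0.01123700 − 1)×1000 = (0.945825 − 1)×1000 = -54.175‰
f_A = (δ_mix − δ_B)/(δ_A − δ_B) = (-24.7 − (-54.175))/(2.458 − (-54.175))
f_A = 29.475 / 56.633 = 0.5205

0.520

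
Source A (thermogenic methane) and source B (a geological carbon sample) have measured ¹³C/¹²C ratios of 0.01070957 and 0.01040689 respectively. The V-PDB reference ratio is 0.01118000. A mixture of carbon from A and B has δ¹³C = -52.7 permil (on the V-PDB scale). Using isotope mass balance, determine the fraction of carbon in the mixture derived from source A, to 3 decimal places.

δ_A = (0.01070957/0.01118000 − 1)×1000 = (0.957922 − 1)×1000 = -42.078 permil
δ_B = (0.01040689/0.01118000 − 1)×1000 = (0.930849 − 1)×1000 = -69.151 permil
f_A = (δ_mix − δ_B)/(δ_A − δ_B) = (-52.7 − (-69.151))/(-42.078 − (-69.151))
f_A = 16.451 / 27.073 = 0.6077

0.608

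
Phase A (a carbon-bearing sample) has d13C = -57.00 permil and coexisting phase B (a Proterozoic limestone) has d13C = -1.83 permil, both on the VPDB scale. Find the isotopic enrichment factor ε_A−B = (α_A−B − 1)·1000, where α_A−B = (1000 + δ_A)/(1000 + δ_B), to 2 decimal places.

α_A−B = (1000 + -57.00) / (1000 + -1.83) = 943.00 / 998.17 = 0.944729
ε_A−B = (0.944729 − 1) × 1000 = -55.271 permil
(The approximation ε ≈ δ_A − δ_B would give -55.17 permil.)

-55.27 permil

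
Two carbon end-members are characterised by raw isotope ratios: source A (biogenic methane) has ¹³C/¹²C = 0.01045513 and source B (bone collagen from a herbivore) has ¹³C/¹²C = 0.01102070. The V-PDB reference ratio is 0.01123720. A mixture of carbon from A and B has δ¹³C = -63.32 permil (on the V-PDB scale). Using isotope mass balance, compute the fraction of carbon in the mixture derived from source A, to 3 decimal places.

0.875

δ_A = (0.01045513/0.01123720 − 1)×1000 = (0.930403 − 1)×1000 = -69.597 permil
δ_B = (0.01102070/0.01123720 − 1)×1000 = (0.980734 − 1)×1000 = -19.266 permil
f_A = (δ_mix − δ_B)/(δ_A − δ_B) = (-63.32 − (-19.266))/(-69.597 − (-19.266))
f_A = -44.054 / -50.330 = 0.8753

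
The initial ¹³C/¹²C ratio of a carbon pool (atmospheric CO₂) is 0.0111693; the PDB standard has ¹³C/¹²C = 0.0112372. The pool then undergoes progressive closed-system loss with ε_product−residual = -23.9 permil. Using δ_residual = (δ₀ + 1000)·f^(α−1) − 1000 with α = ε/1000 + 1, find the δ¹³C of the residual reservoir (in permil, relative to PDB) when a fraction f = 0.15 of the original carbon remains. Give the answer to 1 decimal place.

40.1 permil

δ₀ = (0.0111693/0.0112372 − 1)×1000 = (0.993958 − 1)×1000 = -6.042 permil
α − 1 = ε/1000 = -0.0239
f^(α−1) = 0.15^(-0.0239) = 1.046385
δ_res = (-6.042 + 1000) × 1.046385 − 1000 = 1040.062 − 1000 = 40.06 permil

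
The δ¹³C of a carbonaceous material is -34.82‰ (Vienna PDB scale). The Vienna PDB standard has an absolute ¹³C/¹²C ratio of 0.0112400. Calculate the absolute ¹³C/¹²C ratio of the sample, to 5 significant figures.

R_sample = R_standard × (δ¹³C/1000 + 1)
R_sample = 0.0112400 × (-34.82/1000 + 1) = 0.0112400 × 0.965180
R_sample = 0.0108486

0.010849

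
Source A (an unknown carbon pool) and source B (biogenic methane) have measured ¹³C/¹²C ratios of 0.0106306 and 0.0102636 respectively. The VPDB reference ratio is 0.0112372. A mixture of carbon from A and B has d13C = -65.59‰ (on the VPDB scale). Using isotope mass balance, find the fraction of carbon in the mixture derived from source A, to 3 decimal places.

0.645

δ_A = (0.0106306/0.0112372 − 1)×1000 = (0.946019 − 1)×1000 = -53.981‰
δ_B = (0.0102636/0.0112372 − 1)×1000 = (0.913359 − 1)×1000 = -86.641‰
f_A = (δ_mix − δ_B)/(δ_A − δ_B) = (-65.59 − (-86.641))/(-53.981 − (-86.641))
f_A = 21.051 / 32.659 = 0.6446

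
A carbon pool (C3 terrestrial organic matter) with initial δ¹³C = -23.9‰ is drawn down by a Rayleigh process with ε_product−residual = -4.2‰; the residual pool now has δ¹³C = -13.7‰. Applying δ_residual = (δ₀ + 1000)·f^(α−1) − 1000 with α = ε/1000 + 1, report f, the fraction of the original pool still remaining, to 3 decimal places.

0.084

α − 1 = ε/1000 = -0.0042
(δ_res + 1000)/(δ₀ + 1000) = (-13.7 + 1000)/(-23.9 + 1000) = 986.3/976.1 = 1.010450
f = 1.010450^(1/-0.0042) = exp(ln(1.010450)/-0.0042) = exp(0.01040/-0.0042)
f = exp(-2.4751) = 0.0842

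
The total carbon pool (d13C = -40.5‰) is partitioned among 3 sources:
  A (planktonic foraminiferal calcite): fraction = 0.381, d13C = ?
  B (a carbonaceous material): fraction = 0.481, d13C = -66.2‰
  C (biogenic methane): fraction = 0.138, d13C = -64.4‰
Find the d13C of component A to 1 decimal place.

Isotope mass balance: δ_bulk = Σ fᵢ·δᵢ.
-40.5 = 0.381×δ_A + 0.481×(-66.2) + 0.138×(-64.4)
0.381·δ_A = -40.5 − (-40.729) = 0.229
δ_A = 0.229 / 0.381 = 0.60‰

0.6‰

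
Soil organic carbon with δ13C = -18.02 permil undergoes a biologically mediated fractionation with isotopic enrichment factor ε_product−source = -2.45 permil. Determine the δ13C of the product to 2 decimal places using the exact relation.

-20.43 permil

To first order, δ_product ≈ δ_source + ε = -20.47 permil.
Exactly, δ_product = (δ_source + 1000)·(ε/1000 + 1) − 1000.
δ_product = (-18.02 + 1000) × (-2.45/1000 + 1) − 1000
δ_product = -20.426 permil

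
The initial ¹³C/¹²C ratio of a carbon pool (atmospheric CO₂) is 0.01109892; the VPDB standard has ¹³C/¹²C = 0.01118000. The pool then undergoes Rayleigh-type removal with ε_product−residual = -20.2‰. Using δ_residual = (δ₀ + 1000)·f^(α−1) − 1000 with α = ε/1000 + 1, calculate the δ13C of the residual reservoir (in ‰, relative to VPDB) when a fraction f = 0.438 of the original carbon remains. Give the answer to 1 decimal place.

δ₀ = (0.01109892/0.01118000 − 1)×1000 = (0.992748 − 1)×1000 = -7.252‰
α − 1 = ε/1000 = -0.0202
f^(α−1) = 0.438^(-0.0202) = 1.016816
δ_res = (-7.252 + 1000) × 1.016816 − 1000 = 1009.441 − 1000 = 9.44‰

9.4‰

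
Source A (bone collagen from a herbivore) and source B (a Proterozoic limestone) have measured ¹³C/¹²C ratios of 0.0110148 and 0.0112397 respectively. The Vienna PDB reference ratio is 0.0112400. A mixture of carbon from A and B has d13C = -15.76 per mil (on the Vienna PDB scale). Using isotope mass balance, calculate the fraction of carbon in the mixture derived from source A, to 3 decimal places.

0.786

δ_A = (0.0110148/0.0112400 − 1)×1000 = (0.979964 − 1)×1000 = -20.036 per mil
δ_B = (0.0112397/0.0112400 − 1)×1000 = (0.999973 − 1)×1000 = -0.027 per mil
f_A = (δ_mix − δ_B)/(δ_A − δ_B) = (-15.76 − (-0.027))/(-20.036 − (-0.027))
f_A = -15.733 / -20.009 = 0.7863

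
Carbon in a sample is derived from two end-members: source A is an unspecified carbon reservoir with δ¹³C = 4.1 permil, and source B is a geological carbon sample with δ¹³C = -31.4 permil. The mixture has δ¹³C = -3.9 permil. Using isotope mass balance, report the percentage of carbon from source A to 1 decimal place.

δ_mix = f_A·δ_A + (1 − f_A)·δ_B  ⇒  f_A = (δ_mix − δ_B)/(δ_A − δ_B)
f_A = (-3.9 − (-31.4)) / (4.1 − (-31.4))
f_A = 27.5 / 35.5 = 0.7746

77.5%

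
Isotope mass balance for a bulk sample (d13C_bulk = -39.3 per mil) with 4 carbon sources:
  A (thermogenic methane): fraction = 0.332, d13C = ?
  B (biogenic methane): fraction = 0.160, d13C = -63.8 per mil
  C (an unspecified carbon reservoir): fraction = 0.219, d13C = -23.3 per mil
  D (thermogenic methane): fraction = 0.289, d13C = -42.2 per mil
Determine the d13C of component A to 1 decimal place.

-35.5 per mil

Isotope mass balance: δ_bulk = Σ fᵢ·δᵢ.
-39.3 = 0.332×δ_A + 0.160×(-63.8) + 0.219×(-23.3) + 0.289×(-42.2)
0.332·δ_A = -39.3 − (-27.507) = -11.793
δ_A = -11.793 / 0.332 = -35.52 per mil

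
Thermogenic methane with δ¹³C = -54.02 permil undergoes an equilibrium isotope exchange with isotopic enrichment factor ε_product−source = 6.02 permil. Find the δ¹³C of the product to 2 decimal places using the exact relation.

Exactly, δ_product = (δ_source + 1000)·(ε/1000 + 1) − 1000.
δ_product = (-54.02 + 1000) × (6.02/1000 + 1) − 1000
δ_product = -48.325 permil

-48.33 permil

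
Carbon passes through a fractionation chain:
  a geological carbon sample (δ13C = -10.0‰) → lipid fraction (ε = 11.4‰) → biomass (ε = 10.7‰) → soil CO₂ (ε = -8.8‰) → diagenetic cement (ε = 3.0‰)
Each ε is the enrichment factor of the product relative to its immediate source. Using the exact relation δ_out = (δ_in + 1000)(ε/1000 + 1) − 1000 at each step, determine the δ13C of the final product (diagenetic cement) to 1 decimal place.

step 1: δ = (-10.00 + 1000)·(11.4/1000 + 1) − 1000 = 1.29‰
step 2: δ = (1.29 + 1000)·(10.7/1000 + 1) − 1000 = 12.00‰
step 3: δ = (12.00 + 1000)·(-8.8/1000 + 1) − 1000 = 3.09‰
step 4: δ = (3.09 + 1000)·(3.0/1000 + 1) − 1000 = 6.10‰

6.1‰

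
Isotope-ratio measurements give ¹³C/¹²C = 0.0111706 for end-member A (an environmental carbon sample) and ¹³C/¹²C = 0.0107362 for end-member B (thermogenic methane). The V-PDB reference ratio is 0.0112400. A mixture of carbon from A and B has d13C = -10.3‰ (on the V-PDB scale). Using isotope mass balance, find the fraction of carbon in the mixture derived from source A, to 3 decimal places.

0.893

δ_A = (0.0111706/0.0112400 − 1)×1000 = (0.993826 − 1)×1000 = -6.174‰
δ_B = (0.0107362/0.0112400 − 1)×1000 = (0.955178 − 1)×1000 = -44.822‰
f_A = (δ_mix − δ_B)/(δ_A − δ_B) = (-10.3 − (-44.822))/(-6.174 − (-44.822))
f_A = 34.522 / 38.648 = 0.8933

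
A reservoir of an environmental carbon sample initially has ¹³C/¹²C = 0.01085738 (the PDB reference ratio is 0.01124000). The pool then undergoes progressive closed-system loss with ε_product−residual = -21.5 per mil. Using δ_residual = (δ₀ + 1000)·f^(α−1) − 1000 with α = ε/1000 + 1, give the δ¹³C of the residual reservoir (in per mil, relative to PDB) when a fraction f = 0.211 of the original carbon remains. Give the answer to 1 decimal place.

-1.2 per mil

δ₀ = (0.01085738/0.01124000 − 1)×1000 = (0.965959 − 1)×1000 = -34.041 per mil
α − 1 = ε/1000 = -0.0215
f^(α−1) = 0.211^(-0.0215) = 1.034018
δ_res = (-34.041 + 1000) × 1.034018 − 1000 = 998.819 − 1000 = -1.18 per mil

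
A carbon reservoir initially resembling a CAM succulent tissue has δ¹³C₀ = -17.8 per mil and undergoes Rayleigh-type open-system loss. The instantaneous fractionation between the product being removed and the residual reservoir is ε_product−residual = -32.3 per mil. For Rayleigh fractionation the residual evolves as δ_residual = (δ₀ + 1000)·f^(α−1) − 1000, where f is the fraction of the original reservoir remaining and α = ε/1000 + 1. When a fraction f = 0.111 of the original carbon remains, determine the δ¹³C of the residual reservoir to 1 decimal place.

Rayleigh residual: δ_res = (δ₀ + 1000)·f^(α−1) − 1000
α = ε/1000 + 1 = 0.96770, so α − 1 = -0.03230
f^(α−1) = 0.111^(-0.03230) = 1.073584
δ_res = (-17.8 + 1000) × 1.073584 − 1000 = 1054.474 − 1000 = 54.47 per mil

54.5 per mil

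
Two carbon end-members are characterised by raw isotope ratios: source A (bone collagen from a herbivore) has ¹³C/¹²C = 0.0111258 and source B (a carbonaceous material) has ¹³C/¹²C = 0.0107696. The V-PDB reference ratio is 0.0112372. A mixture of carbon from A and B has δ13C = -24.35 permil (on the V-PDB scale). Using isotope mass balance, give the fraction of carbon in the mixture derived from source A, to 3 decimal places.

δ_A = (0.0111258/0.0112372 − 1)×1000 = (0.990086 − 1)×1000 = -9.914 permil
δ_B = (0.0107696/0.0112372 − 1)×1000 = (0.958388 − 1)×1000 = -41.612 permil
f_A = (δ_mix − δ_B)/(δ_A − δ_B) = (-24.35 − (-41.612))/(-9.914 − (-41.612))
f_A = 17.262 / 31.698 = 0.5446

0.545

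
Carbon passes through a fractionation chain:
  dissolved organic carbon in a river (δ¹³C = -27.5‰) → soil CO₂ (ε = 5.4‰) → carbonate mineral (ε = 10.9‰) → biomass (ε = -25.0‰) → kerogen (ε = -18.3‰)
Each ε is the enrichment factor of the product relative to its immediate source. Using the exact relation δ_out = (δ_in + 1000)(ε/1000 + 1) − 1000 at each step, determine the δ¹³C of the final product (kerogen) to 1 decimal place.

-53.9‰

step 1: δ = (-27.50 + 1000)·(5.4/1000 + 1) − 1000 = -22.25‰
step 2: δ = (-22.25 + 1000)·(10.9/1000 + 1) − 1000 = -11.59‰
step 3: δ = (-11.59 + 1000)·(-25.0/1000 + 1) − 1000 = -36.30‰
step 4: δ = (-36.30 + 1000)·(-18.3/1000 + 1) − 1000 = -53.94‰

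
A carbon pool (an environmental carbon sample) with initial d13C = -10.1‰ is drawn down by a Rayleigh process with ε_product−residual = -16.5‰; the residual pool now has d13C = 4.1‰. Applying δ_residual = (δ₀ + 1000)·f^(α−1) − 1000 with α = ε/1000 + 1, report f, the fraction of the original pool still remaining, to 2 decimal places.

α − 1 = ε/1000 = -0.0165
(δ_res + 1000)/(δ₀ + 1000) = (4.1 + 1000)/(-10.1 + 1000) = 1004.1/989.9 = 1.014345
f = 1.014345^(1/-0.0165) = exp(ln(1.014345)/-0.0165) = exp(0.01424/-0.0165)
f = exp(-0.8632) = 0.4218

0.42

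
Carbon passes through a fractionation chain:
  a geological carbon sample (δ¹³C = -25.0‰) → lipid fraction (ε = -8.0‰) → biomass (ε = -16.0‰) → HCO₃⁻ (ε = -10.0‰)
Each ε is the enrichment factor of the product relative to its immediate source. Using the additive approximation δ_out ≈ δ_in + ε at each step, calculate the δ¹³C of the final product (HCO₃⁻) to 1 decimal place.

step 1: δ ≈ -25.0 + (-8.0) = -33.0‰
step 2: δ ≈ -33.0 + (-16.0) = -49.0‰
step 3: δ ≈ -49.0 + (-10.0) = -59.0‰

-59.0‰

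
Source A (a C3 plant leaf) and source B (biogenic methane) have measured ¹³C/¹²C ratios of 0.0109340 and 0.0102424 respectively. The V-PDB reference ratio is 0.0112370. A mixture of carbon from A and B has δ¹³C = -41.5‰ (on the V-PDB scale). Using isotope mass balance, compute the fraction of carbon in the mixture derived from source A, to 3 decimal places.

0.764

δ_A = (0.0109340/0.0112370 − 1)×1000 = (0.973036 − 1)×1000 = -26.964‰
δ_B = (0.0102424/0.0112370 − 1)×1000 = (0.911489 − 1)×1000 = -88.511‰
f_A = (δ_mix − δ_B)/(δ_A − δ_B) = (-41.5 − (-88.511))/(-26.964 − (-88.511))
f_A = 47.011 / 61.547 = 0.7638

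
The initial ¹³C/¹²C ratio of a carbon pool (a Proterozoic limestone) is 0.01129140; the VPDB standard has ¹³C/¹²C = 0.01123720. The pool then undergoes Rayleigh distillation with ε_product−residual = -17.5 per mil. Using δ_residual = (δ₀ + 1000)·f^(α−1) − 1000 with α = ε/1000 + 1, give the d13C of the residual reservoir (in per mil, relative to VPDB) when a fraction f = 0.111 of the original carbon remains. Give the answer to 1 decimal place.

δ₀ = (0.01129140/0.01123720 − 1)×1000 = (1.004823 − 1)×1000 = 4.823 per mil
α − 1 = ε/1000 = -0.0175
f^(α−1) = 0.111^(-0.0175) = 1.039218
δ_res = (4.823 + 1000) × 1.039218 − 1000 = 1044.231 − 1000 = 44.23 per mil

44.2 per mil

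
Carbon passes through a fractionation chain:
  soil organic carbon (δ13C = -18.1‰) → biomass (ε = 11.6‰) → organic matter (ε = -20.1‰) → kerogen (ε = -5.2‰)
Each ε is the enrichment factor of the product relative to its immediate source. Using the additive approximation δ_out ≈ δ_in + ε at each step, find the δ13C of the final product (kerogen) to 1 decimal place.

-31.8‰

step 1: δ ≈ -18.1 + (11.6) = -6.5‰
step 2: δ ≈ -6.5 + (-20.1) = -26.6‰
step 3: δ ≈ -26.6 + (-5.2) = -31.8‰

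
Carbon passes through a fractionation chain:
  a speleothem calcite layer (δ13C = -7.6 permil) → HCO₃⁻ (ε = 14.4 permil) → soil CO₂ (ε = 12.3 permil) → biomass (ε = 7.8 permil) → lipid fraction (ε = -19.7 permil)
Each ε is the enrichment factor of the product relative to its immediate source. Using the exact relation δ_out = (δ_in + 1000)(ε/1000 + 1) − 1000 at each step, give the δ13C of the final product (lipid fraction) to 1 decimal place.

step 1: δ = (-7.60 + 1000)·(14.4/1000 + 1) − 1000 = 6.69 permil
step 2: δ = (6.69 + 1000)·(12.3/1000 + 1) − 1000 = 19.07 permil
step 3: δ = (19.07 + 1000)·(7.8/1000 + 1) − 1000 = 27.02 permil
step 4: δ = (27.02 + 1000)·(-19.7/1000 + 1) − 1000 = 6.79 permil

6.8 permil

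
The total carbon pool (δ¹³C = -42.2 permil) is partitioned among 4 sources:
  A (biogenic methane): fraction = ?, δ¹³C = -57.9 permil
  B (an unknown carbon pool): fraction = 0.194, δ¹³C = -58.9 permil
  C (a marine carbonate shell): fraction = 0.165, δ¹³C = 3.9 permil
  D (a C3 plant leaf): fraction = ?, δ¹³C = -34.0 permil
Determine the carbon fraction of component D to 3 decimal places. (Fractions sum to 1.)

0.238

Let f_D and f_A be the unknown fractions; fractions sum to 1 so f_D + f_A = 0.641.
Mass balance: Σ fᵢ·δᵢ = δ_bulk ⇒ f_D·(-34.0) + f_A·(-57.9) = -42.2 − (-10.783) = -31.417
Substitute f_A = 0.641 − f_D:
f_D·(-34.0 − -57.9) = -31.417 − 0.641×(-57.9) = 5.697
f_D = 5.697 / 23.9 = 0.2384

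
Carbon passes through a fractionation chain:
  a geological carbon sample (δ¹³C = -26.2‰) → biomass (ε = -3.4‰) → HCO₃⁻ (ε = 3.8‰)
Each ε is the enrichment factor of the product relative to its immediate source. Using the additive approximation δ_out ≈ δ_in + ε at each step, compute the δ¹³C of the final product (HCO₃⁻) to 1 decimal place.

step 1: δ ≈ -26.2 + (-3.4) = -29.6‰
step 2: δ ≈ -29.6 + (3.8) = -25.8‰

-25.8‰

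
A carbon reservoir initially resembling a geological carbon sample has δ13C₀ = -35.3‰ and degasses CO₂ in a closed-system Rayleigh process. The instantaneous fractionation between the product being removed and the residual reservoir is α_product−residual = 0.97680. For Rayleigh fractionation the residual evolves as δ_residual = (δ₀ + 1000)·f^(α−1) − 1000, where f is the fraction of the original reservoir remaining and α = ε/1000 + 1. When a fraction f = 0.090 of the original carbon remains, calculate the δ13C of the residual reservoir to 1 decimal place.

Rayleigh residual: δ_res = (δ₀ + 1000)·f^(α−1) − 1000
α − 1 = -0.02320
f^(α−1) = 0.090^(-0.02320) = 1.057454
δ_res = (-35.3 + 1000) × 1.057454 − 1000 = 1020.126 − 1000 = 20.13‰

20.1‰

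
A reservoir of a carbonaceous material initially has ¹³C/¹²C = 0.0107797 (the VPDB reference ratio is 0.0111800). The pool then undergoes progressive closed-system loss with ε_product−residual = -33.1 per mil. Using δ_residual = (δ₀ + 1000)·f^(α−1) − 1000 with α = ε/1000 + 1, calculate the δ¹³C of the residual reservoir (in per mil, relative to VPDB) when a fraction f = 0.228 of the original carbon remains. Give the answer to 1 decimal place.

δ₀ = (0.0107797/0.0111800 − 1)×1000 = (0.964195 − 1)×1000 = -35.805 per mil
α − 1 = ε/1000 = -0.0331
f^(α−1) = 0.228^(-0.0331) = 1.050152
δ_res = (-35.805 + 1000) × 1.050152 − 1000 = 1012.552 − 1000 = 12.55 per mil

12.6 per mil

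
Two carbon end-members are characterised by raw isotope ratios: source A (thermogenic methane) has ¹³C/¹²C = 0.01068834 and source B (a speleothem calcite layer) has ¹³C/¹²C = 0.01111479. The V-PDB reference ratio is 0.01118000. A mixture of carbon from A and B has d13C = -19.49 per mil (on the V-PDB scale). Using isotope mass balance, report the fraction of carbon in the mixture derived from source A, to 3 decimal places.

0.358

δ_A = (0.01068834/0.01118000 − 1)×1000 = (0.956023 − 1)×1000 = -43.977 per mil
δ_B = (0.01111479/0.01118000 − 1)×1000 = (0.994167 − 1)×1000 = -5.833 per mil
f_A = (δ_mix − δ_B)/(δ_A − δ_B) = (-19.49 − (-5.833))/(-43.977 − (-5.833))
f_A = -13.657 / -38.144 = 0.3580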